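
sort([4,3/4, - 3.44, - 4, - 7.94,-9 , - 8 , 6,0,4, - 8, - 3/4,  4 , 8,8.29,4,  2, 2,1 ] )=[ - 9, - 8, - 8, - 7.94 , - 4, - 3.44, - 3/4,0,3/4,1,  2,2,4,4,4,4 , 6, 8 , 8.29]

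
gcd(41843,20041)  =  1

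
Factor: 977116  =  2^2 *7^1*34897^1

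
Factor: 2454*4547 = 11158338= 2^1*3^1*409^1*4547^1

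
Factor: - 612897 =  - 3^1*204299^1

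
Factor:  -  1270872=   -  2^3* 3^2*19^1*929^1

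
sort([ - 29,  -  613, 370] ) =[-613, - 29,370] 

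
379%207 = 172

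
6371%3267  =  3104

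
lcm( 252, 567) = 2268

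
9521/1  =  9521 =9521.00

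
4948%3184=1764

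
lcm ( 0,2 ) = 0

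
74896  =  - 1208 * (-62) 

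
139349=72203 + 67146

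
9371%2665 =1376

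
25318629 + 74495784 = 99814413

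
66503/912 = 66503/912 = 72.92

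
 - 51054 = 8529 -59583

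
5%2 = 1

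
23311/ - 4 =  - 23311/4=- 5827.75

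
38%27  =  11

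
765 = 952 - 187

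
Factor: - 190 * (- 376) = 71440= 2^4*5^1*19^1*47^1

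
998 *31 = 30938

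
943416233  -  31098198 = 912318035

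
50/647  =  50/647 = 0.08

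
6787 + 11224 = 18011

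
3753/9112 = 3753/9112 = 0.41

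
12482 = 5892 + 6590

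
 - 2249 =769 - 3018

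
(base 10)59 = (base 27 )25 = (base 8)73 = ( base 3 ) 2012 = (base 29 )21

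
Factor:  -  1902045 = -3^1*5^1 * 17^1*7459^1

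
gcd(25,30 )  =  5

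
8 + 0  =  8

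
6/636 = 1/106 = 0.01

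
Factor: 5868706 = 2^1*17^1*101^1*1709^1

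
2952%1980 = 972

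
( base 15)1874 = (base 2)1010010100100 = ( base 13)2536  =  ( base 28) 6KK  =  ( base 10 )5284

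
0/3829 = 0 = 0.00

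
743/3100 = 743/3100 = 0.24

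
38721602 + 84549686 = 123271288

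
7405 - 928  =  6477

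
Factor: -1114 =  - 2^1 * 557^1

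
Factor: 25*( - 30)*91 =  - 2^1*3^1*5^3*7^1*13^1 = - 68250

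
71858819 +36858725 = 108717544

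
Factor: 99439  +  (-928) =3^1*7^1*4691^1 = 98511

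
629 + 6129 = 6758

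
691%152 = 83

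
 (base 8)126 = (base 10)86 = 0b1010110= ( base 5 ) 321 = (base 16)56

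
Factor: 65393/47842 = 2^ ( - 1) * 19^(-1 )*1259^(-1)*65393^1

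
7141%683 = 311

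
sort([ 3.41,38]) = [ 3.41 , 38] 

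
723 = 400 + 323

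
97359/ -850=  - 115 + 23/50 = -114.54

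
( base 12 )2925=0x12AD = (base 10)4781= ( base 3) 20120002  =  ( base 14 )1A57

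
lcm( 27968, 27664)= 2545088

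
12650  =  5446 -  -7204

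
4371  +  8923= 13294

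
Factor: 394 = 2^1 * 197^1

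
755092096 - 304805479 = 450286617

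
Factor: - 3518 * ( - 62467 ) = 219758906= 2^1*1759^1*62467^1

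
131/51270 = 131/51270=0.00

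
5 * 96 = 480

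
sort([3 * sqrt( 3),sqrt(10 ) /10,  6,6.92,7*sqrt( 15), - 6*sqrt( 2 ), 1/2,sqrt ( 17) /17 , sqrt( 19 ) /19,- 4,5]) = [ - 6 * sqrt( 2 ), - 4,sqrt ( 19 ) /19, sqrt(17 ) /17, sqrt( 10)/10,  1/2, 5,3*sqrt( 3),6,6.92  ,  7*sqrt( 15 )]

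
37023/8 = 4627 + 7/8=4627.88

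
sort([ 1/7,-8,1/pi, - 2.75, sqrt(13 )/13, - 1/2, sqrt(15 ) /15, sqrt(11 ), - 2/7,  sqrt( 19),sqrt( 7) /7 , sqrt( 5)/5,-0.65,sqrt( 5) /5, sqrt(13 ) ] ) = [  -  8,-2.75, - 0.65, - 1/2, -2/7,1/7, sqrt( 15)/15, sqrt( 13 ) /13 , 1/pi, sqrt( 7)/7, sqrt(5)/5,sqrt ( 5)/5, sqrt(11), sqrt(13),sqrt( 19) ] 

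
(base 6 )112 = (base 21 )22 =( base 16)2c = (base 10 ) 44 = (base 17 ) 2a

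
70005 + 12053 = 82058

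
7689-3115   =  4574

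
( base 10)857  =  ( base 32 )QP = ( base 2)1101011001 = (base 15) 3C2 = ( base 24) 1BH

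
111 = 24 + 87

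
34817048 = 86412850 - 51595802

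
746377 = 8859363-8112986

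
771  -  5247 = -4476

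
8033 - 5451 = 2582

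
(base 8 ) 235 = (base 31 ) 52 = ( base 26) 61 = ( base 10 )157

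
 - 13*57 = -741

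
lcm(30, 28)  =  420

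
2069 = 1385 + 684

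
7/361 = 7/361 =0.02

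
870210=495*1758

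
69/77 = 69/77  =  0.90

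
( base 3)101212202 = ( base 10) 7931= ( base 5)223211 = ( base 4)1323323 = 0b1111011111011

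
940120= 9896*95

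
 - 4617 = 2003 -6620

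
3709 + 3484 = 7193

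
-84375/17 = -84375/17 = -4963.24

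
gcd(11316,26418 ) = 6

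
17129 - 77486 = -60357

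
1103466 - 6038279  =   - 4934813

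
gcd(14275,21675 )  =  25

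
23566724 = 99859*236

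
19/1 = 19 =19.00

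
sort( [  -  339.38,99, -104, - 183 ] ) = [ -339.38,-183 ,-104, 99 ] 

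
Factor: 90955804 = 2^2 * 22738951^1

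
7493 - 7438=55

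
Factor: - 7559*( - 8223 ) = 3^1*2741^1 * 7559^1 = 62157657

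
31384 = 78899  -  47515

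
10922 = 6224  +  4698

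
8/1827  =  8/1827=   0.00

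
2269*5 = 11345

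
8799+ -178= 8621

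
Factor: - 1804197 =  - 3^1* 61^1*9859^1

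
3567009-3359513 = 207496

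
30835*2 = 61670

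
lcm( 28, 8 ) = 56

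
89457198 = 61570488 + 27886710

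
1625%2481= 1625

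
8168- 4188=3980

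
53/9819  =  53/9819= 0.01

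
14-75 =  - 61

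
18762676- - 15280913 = 34043589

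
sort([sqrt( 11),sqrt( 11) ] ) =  [sqrt(11), sqrt( 11 )]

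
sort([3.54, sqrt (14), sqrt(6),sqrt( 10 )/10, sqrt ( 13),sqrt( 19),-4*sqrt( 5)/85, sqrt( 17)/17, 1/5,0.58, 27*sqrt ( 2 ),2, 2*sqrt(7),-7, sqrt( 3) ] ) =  [ - 7, - 4*sqrt (5 ) /85, 1/5, sqrt(  17) /17,sqrt ( 10)/10,  0.58, sqrt( 3), 2,sqrt( 6),3.54, sqrt(13),sqrt(14), sqrt( 19),2*sqrt(7), 27*sqrt (2) ] 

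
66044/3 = 66044/3 = 22014.67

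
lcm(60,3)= 60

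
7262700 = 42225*172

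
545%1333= 545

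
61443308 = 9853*6236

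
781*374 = 292094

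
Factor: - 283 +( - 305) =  - 2^2*3^1 * 7^2=-  588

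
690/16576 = 345/8288=0.04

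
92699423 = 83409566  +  9289857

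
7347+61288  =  68635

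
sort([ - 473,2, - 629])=[ - 629, - 473, 2] 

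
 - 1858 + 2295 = 437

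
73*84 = 6132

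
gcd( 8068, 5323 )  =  1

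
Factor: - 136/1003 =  - 2^3*59^( - 1 ) = -8/59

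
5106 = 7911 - 2805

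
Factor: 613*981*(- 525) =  - 3^3*5^2 *7^1*109^1  *  613^1 = - 315710325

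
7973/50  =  7973/50 = 159.46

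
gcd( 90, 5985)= 45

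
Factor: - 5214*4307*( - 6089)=2^1 * 3^1*11^1*59^1*73^1*79^1*6089^1 =136738834122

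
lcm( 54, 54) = 54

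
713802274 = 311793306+402008968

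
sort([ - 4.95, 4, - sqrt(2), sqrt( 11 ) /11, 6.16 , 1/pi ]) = [ - 4.95, - sqrt(2), sqrt (11)/11, 1/pi, 4, 6.16 ] 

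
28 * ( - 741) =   -  20748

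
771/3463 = 771/3463 = 0.22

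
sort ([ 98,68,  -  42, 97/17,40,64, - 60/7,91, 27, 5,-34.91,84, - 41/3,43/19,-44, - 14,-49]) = [ - 49,  -  44, - 42,  -  34.91, - 14,-41/3,-60/7,43/19, 5,97/17 , 27,40,64,68,84, 91,98 ] 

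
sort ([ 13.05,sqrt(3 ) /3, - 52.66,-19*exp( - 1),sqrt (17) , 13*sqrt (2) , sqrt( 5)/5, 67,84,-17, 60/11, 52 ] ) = [  -  52.66  , - 17,-19* exp(-1), sqrt (5 )/5,sqrt ( 3)/3, sqrt (17),60/11, 13.05,13 * sqrt(2 ),52,67,84]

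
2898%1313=272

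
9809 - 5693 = 4116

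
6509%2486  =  1537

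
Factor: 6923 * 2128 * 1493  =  2^4*7^2 * 19^1*23^1*43^1*1493^1 = 21995090992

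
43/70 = 43/70 = 0.61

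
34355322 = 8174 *4203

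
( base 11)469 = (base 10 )559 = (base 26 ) ld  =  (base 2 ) 1000101111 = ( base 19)1a8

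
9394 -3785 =5609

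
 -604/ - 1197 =604/1197 = 0.50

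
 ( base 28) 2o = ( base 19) 44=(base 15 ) 55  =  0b1010000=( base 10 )80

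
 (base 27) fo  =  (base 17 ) 184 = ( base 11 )360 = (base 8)655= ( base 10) 429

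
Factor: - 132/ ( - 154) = 2^1 * 3^1*7^(-1) = 6/7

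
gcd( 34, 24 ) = 2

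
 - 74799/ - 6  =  24933/2  =  12466.50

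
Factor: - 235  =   -5^1*47^1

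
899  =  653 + 246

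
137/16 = 8 + 9/16=8.56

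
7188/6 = 1198 = 1198.00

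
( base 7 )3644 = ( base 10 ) 1355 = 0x54B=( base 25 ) 245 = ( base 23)2CL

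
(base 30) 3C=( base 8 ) 146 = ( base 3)10210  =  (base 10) 102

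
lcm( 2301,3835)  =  11505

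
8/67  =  8/67 = 0.12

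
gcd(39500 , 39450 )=50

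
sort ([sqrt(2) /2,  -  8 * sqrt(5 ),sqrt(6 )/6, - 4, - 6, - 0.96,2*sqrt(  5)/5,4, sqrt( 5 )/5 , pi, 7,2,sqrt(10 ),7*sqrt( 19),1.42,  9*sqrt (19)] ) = [ - 8*sqrt(5 ),-6, - 4, - 0.96,sqrt(6)/6, sqrt(5 ) /5, sqrt(2)/2,2 * sqrt(5)/5,1.42,2,pi, sqrt(10 ), 4, 7,7 * sqrt(19 ), 9*sqrt(19)] 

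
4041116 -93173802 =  - 89132686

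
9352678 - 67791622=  - 58438944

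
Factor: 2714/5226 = 3^( - 1 ) * 13^( - 1 )*23^1*59^1*67^(-1 )= 1357/2613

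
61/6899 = 61/6899 =0.01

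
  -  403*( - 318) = 128154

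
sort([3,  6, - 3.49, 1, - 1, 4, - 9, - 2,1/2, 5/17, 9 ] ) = [-9, - 3.49,- 2, -1,5/17, 1/2,  1,3 , 4, 6,9] 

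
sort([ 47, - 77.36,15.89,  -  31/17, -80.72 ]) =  [ - 80.72, - 77.36 , - 31/17,15.89,47]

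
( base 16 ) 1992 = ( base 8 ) 14622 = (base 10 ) 6546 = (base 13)2c97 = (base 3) 22222110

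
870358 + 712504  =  1582862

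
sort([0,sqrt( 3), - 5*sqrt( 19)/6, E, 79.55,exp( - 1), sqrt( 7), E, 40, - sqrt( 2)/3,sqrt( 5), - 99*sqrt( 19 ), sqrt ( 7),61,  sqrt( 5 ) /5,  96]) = [ - 99* sqrt(19), - 5*sqrt(19)/6,-sqrt(2) /3,0, exp( - 1),sqrt(5 ) /5,sqrt(3),sqrt (5)  ,  sqrt( 7), sqrt (7), E, E, 40,61, 79.55, 96] 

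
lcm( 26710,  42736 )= 213680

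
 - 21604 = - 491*44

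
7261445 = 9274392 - 2012947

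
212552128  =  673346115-460793987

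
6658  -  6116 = 542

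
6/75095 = 6/75095 = 0.00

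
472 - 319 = 153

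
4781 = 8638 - 3857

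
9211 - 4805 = 4406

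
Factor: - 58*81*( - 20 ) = 2^3*3^4*5^1*29^1 = 93960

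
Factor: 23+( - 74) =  - 3^1*17^1 = -51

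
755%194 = 173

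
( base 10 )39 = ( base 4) 213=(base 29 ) 1a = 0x27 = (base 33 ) 16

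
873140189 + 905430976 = 1778571165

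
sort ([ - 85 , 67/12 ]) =[ - 85, 67/12]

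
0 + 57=57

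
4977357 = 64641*77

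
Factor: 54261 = 3^2*6029^1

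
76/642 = 38/321 = 0.12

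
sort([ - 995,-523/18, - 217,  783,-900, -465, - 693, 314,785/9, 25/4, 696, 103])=[ - 995 ,-900 , - 693, - 465, - 217 ,-523/18,25/4, 785/9,103,314,  696,783] 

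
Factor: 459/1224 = 2^( - 3)*3^1= 3/8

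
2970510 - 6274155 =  - 3303645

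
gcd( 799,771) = 1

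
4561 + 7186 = 11747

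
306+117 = 423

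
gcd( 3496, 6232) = 152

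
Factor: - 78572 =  - 2^2*13^1*1511^1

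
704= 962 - 258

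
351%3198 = 351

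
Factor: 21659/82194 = 2^( - 1)*3^( - 1)*7^ ( -1)*11^2*19^(- 1 ) * 103^( - 1 ) * 179^1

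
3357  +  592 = 3949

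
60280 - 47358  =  12922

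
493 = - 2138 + 2631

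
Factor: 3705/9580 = 2^( - 2)*3^1*13^1*19^1*479^( -1 ) =741/1916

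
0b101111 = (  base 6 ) 115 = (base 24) 1n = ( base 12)3B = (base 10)47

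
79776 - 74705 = 5071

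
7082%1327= 447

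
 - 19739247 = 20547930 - 40287177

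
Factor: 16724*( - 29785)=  - 498124340 =-2^2*5^1*7^1*23^1*37^2  *  113^1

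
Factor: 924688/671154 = 2^3*3^ ( - 1)*11^( - 1)*10169^( - 1 ) * 57793^1=462344/335577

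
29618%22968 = 6650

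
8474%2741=251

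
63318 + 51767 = 115085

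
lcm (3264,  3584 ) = 182784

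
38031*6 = 228186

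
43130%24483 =18647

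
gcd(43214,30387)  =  1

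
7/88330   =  7/88330= 0.00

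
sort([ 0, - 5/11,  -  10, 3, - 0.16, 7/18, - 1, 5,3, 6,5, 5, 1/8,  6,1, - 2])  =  [ - 10, - 2, - 1, - 5/11, - 0.16,  0,1/8, 7/18 , 1 , 3, 3,5, 5, 5, 6, 6] 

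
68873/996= 69 + 149/996 = 69.15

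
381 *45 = 17145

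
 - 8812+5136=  -3676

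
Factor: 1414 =2^1*7^1*101^1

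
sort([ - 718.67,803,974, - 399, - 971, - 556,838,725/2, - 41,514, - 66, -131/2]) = [ - 971, - 718.67, - 556, - 399,  -  66, - 131/2, - 41,  725/2,514,803,838,974] 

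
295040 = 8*36880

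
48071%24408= 23663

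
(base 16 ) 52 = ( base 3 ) 10001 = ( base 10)82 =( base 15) 57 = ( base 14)5c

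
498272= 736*677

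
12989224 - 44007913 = -31018689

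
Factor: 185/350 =2^( - 1)*5^ ( - 1)*7^( - 1)*37^1 = 37/70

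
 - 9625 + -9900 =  - 19525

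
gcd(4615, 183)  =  1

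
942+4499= 5441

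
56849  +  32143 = 88992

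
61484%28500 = 4484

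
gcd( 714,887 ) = 1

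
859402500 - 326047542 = 533354958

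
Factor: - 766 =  - 2^1* 383^1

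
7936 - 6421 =1515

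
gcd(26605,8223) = 1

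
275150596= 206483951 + 68666645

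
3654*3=10962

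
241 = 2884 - 2643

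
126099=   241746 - 115647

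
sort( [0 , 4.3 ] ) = [ 0,4.3 ]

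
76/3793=76/3793 = 0.02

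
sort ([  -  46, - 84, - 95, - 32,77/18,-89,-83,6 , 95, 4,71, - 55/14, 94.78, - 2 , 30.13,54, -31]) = [ - 95, - 89, - 84,-83, - 46, - 32,- 31, - 55/14, - 2  ,  4, 77/18 , 6,30.13,54, 71,94.78 , 95 ] 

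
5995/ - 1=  - 5995 + 0/1 = -  5995.00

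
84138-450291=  - 366153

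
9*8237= 74133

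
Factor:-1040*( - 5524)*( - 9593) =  - 55111401280 = - 2^6*5^1*13^1*53^1 * 181^1*1381^1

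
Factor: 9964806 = 2^1*3^1*29^1*57269^1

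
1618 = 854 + 764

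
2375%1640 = 735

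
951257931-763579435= 187678496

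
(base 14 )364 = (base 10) 676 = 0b1010100100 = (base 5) 10201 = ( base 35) JB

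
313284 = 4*78321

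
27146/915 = 29+ 611/915= 29.67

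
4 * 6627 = 26508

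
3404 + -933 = 2471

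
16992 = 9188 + 7804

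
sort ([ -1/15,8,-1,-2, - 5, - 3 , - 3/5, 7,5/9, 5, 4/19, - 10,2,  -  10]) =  [  -  10 , - 10, -5, - 3,-2, - 1, - 3/5, -1/15,4/19,5/9,2,5,7,8 ]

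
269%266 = 3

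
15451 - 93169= - 77718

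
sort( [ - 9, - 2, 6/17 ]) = [ - 9, - 2, 6/17 ]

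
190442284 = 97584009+92858275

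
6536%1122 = 926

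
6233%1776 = 905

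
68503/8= 68503/8  =  8562.88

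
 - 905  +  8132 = 7227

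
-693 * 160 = - 110880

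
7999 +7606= 15605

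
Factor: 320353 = 11^1*29123^1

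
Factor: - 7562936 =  - 2^3*945367^1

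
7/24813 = 7/24813 =0.00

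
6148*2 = 12296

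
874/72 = 12 + 5/36 = 12.14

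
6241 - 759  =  5482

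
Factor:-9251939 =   -  71^1 * 311^1*419^1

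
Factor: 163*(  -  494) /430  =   - 5^(-1 )* 13^1 *19^1 * 43^ (-1)*163^1 = - 40261/215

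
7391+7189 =14580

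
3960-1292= 2668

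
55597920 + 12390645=67988565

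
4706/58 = 81 + 4/29 = 81.14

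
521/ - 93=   -  521/93 = - 5.60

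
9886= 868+9018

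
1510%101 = 96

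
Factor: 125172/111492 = 3^1*61^1*163^( - 1) = 183/163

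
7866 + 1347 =9213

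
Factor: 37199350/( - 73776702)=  - 3^( - 1)*5^2* 17^(  -  1)*821^( - 1)*881^ ( - 1)*743987^1 = - 18599675/36888351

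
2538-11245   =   - 8707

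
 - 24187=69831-94018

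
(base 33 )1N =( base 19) 2i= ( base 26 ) 24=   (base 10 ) 56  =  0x38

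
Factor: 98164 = 2^2 * 11^1 * 23^1 * 97^1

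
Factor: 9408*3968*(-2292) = -85562523648=- 2^15*3^2*7^2*31^1 *191^1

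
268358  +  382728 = 651086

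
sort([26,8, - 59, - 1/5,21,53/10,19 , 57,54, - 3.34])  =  [ - 59, - 3.34, - 1/5 , 53/10 , 8,19,21,26, 54,57] 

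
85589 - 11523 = 74066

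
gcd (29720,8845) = 5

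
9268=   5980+3288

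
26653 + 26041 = 52694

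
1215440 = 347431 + 868009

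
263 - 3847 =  - 3584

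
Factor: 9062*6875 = 2^1*5^4 *11^1*23^1 * 197^1 = 62301250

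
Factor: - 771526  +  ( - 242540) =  - 2^1*3^3*89^1*211^1 =-1014066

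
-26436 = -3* 8812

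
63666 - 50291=13375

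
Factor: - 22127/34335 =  - 29/45 = - 3^( - 2)*5^( - 1)*29^1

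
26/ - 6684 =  - 13/3342=-0.00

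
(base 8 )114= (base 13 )5B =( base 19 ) 40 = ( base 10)76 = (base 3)2211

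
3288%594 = 318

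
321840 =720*447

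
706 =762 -56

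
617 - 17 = 600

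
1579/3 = 526 + 1/3 = 526.33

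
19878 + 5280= 25158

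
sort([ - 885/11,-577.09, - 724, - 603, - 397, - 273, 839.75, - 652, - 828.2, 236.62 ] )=[ - 828.2,  -  724, - 652, - 603, - 577.09, - 397, -273, - 885/11,236.62,839.75] 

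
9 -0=9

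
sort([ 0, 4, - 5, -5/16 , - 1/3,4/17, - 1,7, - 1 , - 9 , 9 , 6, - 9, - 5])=[ - 9, - 9,-5, - 5 , - 1, - 1, - 1/3, - 5/16,0, 4/17 , 4 , 6,7,  9 ]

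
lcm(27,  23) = 621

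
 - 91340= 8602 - 99942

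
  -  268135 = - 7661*35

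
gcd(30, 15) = 15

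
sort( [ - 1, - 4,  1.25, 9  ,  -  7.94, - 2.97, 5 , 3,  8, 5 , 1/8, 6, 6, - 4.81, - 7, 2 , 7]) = [  -  7.94, - 7, - 4.81, - 4, - 2.97, - 1, 1/8,  1.25,2,3, 5,5, 6, 6,7, 8, 9]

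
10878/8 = 5439/4 = 1359.75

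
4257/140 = 30 + 57/140 = 30.41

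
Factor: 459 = 3^3*17^1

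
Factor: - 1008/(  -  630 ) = 2^3*5^(  -  1)  =  8/5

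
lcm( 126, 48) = 1008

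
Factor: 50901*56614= 2^1*3^1*19^2*47^1*28307^1 = 2881709214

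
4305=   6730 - 2425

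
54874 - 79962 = - 25088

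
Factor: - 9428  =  -2^2 *2357^1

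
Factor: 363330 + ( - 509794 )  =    -  146464 = -2^5*23^1*199^1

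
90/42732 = 5/2374  =  0.00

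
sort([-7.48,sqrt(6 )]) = [-7.48,  sqrt(6)]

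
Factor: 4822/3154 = 2411/1577 = 19^( - 1 ) *83^(-1 )*2411^1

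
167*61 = 10187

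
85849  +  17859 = 103708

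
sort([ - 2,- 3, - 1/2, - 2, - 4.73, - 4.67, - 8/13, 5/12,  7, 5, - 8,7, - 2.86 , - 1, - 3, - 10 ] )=[ - 10, - 8,  -  4.73,-4.67, - 3, -3,  -  2.86 , - 2, - 2, - 1, -8/13, - 1/2, 5/12, 5,7,  7 ]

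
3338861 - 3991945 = -653084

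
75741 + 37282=113023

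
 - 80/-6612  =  20/1653 = 0.01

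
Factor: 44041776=2^4*3^1  *73^1*12569^1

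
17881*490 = 8761690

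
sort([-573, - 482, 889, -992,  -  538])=[ - 992,  -  573,  -  538 , - 482, 889]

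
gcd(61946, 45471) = 659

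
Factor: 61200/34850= 72/41 = 2^3*3^2*41^( - 1 ) 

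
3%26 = 3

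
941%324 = 293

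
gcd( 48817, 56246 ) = 1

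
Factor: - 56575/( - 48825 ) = 73/63 = 3^ (-2)*7^( - 1)*73^1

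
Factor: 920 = 2^3*5^1 * 23^1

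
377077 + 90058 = 467135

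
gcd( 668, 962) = 2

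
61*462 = 28182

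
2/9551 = 2/9551 = 0.00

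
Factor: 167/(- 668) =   -  1/4  =  - 2^(-2) 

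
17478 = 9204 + 8274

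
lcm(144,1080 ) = 2160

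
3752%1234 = 50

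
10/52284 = 5/26142 =0.00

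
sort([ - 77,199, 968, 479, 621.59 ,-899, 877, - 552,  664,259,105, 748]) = [ - 899 ,-552,-77, 105,  199,259, 479,621.59, 664, 748,877, 968]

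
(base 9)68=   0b111110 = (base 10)62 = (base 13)4A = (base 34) 1s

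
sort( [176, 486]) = [176,486 ] 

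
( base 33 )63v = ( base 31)6su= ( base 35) 5fe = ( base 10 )6664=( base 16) 1A08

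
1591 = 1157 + 434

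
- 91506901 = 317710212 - 409217113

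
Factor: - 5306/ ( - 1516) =7/2 = 2^( - 1)*7^1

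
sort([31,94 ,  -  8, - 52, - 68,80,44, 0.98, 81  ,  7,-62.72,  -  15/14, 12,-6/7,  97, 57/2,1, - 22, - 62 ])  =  [ - 68, - 62.72,-62,-52, - 22, - 8,-15/14, - 6/7 , 0.98, 1, 7,12, 57/2,31, 44, 80, 81,94,97] 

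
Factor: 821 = 821^1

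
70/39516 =35/19758 =0.00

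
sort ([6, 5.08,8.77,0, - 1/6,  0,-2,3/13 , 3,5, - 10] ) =[ - 10, - 2, - 1/6,0,0,  3/13,3,5 , 5.08,6,8.77] 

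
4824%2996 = 1828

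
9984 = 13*768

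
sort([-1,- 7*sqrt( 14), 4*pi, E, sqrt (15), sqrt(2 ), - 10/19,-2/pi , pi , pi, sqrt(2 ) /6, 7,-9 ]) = [ - 7*sqrt(14),  -  9, - 1, - 2/pi,  -  10/19, sqrt ( 2 )/6, sqrt (2), E, pi, pi, sqrt ( 15 ), 7, 4*pi ] 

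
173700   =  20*8685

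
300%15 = 0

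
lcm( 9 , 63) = 63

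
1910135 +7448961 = 9359096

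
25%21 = 4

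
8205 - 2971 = 5234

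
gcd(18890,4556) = 2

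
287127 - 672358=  - 385231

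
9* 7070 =63630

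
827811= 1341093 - 513282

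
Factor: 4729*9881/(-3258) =-46727249/3258=-2^( - 1)*3^( - 2)*41^1*181^ ( - 1)*241^1*4729^1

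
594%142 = 26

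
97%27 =16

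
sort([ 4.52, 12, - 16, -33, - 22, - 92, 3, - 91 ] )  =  [  -  92,-91, - 33 , - 22, - 16,3, 4.52,  12]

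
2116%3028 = 2116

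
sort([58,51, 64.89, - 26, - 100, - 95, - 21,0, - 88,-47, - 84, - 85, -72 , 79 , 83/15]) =[ - 100,-95, - 88, -85 , - 84,-72, - 47, - 26, - 21, 0, 83/15 , 51, 58,64.89,79 ]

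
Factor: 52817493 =3^1* 1759^1* 10009^1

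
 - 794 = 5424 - 6218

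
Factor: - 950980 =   -  2^2 * 5^1 * 17^1*2797^1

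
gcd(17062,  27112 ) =2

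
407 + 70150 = 70557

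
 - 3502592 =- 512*6841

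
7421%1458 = 131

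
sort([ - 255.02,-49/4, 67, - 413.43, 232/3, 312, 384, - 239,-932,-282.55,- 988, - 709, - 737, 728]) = [  -  988, - 932,  -  737,-709, - 413.43,-282.55, - 255.02, - 239,-49/4, 67, 232/3,  312, 384,728] 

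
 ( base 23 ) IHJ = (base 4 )2123030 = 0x26cc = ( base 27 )DGN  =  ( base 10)9932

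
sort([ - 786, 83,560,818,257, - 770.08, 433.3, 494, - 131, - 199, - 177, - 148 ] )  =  [ - 786 , - 770.08, - 199, - 177, - 148, - 131, 83, 257,433.3, 494, 560,818]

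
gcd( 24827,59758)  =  1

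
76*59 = 4484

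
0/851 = 0= 0.00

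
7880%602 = 54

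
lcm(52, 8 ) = 104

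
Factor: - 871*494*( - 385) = 165655490  =  2^1*5^1 *7^1*11^1*13^2*19^1*67^1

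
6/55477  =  6/55477 = 0.00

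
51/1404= 17/468 = 0.04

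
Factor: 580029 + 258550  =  838579 = 7^1*119797^1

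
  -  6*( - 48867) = 293202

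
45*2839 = 127755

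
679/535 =1 + 144/535=   1.27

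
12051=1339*9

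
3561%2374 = 1187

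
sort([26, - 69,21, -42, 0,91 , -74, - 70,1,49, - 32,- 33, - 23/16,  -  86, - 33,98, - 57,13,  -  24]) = [ - 86, - 74, - 70, - 69, - 57,-42, - 33,-33, - 32, -24,- 23/16,0, 1 , 13,21, 26, 49,  91 , 98 ] 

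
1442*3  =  4326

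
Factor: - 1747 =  -1747^1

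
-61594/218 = - 30797/109=- 282.54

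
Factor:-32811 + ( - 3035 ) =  - 35846 = - 2^1*17923^1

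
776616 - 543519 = 233097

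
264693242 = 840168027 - 575474785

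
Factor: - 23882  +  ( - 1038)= - 2^3 * 5^1*7^1 * 89^1 = - 24920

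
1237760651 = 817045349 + 420715302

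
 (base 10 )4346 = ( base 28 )5f6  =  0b1000011111010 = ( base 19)c0e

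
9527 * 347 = 3305869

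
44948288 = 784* 57332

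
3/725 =3/725 = 0.00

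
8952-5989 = 2963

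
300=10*30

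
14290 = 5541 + 8749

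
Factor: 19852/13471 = 28/19 = 2^2*7^1*19^( - 1) 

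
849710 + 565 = 850275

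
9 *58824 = 529416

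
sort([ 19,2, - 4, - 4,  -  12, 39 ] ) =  [ - 12,-4, - 4,2,19, 39] 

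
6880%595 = 335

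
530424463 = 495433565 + 34990898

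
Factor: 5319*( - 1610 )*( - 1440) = 12331569600 = 2^6*3^5 * 5^2*7^1*23^1*197^1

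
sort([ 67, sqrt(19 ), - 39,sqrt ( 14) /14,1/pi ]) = [ - 39, sqrt(14)/14,1/pi , sqrt (19),67]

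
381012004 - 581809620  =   - 200797616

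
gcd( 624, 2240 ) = 16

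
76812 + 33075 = 109887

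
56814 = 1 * 56814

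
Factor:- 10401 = - 3^1*3467^1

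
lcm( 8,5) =40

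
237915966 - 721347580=-483431614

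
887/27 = 887/27 =32.85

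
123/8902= 123/8902 = 0.01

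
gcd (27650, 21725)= 1975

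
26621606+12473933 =39095539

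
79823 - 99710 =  - 19887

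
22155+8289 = 30444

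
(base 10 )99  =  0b1100011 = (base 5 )344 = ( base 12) 83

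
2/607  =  2/607 = 0.00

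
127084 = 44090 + 82994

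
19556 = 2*9778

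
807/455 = 807/455  =  1.77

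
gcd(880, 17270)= 110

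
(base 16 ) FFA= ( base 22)89K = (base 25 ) 6DF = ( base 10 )4090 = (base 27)5gd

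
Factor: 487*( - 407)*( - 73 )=14469257=11^1*37^1*73^1 * 487^1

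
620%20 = 0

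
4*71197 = 284788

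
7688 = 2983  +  4705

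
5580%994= 610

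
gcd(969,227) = 1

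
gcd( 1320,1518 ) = 66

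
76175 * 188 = 14320900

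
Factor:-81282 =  - 2^1 * 3^1 * 19^1*23^1*31^1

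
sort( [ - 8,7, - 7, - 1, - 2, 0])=[ - 8,  -  7, - 2,-1,0,  7] 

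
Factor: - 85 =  - 5^1*17^1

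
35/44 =35/44  =  0.80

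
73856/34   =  36928/17 = 2172.24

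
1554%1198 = 356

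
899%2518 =899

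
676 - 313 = 363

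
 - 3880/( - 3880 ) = 1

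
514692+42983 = 557675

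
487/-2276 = -487/2276 = - 0.21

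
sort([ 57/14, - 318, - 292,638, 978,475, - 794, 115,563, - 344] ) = [ - 794, - 344, - 318, - 292,57/14, 115,475, 563 , 638,978] 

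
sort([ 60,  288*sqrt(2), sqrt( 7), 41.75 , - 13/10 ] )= [ -13/10,sqrt(7 ),41.75,60,  288*sqrt( 2)]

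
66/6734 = 33/3367 = 0.01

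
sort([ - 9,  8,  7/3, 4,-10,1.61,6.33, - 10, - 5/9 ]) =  [-10, - 10, - 9,-5/9, 1.61 , 7/3,4,6.33,8 ]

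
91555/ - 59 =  - 91555/59=- 1551.78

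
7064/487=14 + 246/487= 14.51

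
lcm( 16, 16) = 16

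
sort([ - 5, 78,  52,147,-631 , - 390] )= [ -631, - 390, - 5,52,  78, 147]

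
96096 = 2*48048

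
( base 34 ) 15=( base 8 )47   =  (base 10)39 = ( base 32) 17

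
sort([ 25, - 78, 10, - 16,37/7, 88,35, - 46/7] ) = [ - 78, - 16, -46/7,37/7, 10 , 25,35,88] 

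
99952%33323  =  33306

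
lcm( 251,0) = 0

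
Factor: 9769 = 9769^1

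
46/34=23/17 = 1.35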